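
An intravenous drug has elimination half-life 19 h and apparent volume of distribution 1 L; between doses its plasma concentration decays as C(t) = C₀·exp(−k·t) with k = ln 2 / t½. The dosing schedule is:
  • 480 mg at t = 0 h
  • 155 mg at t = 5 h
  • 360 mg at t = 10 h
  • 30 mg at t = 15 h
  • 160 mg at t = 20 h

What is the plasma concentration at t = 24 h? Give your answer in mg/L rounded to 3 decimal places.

653.381 mg/L

k = ln 2 / 19 = 0.03648 per h
Dose 1 (480 mg at t=0 h): 480·exp(−0.03648·24) = 199.983 mg/L
Dose 2 (155 mg at t=5 h): 155·exp(−0.03648·19) = 77.500 mg/L
Dose 3 (360 mg at t=10 h): 360·exp(−0.03648·14) = 216.018 mg/L
Dose 4 (30 mg at t=15 h): 30·exp(−0.03648·9) = 21.604 mg/L
Dose 5 (160 mg at t=20 h): 160·exp(−0.03648·4) = 138.276 mg/L
C(24) = 199.983 + 77.500 + 216.018 + 21.604 + 138.276 = 653.381 mg/L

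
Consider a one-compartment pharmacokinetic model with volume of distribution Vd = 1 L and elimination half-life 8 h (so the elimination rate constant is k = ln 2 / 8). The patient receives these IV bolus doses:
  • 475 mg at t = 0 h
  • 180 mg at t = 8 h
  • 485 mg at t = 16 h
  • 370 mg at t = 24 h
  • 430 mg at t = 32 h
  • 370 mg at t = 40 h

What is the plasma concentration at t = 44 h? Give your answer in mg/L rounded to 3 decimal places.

k = ln 2 / 8 = 0.08664 per h
Dose 1 (475 mg at t=0 h): 475·exp(−0.08664·44) = 10.496 mg/L
Dose 2 (180 mg at t=8 h): 180·exp(−0.08664·36) = 7.955 mg/L
Dose 3 (485 mg at t=16 h): 485·exp(−0.08664·28) = 42.868 mg/L
Dose 4 (370 mg at t=24 h): 370·exp(−0.08664·20) = 65.407 mg/L
Dose 5 (430 mg at t=32 h): 430·exp(−0.08664·12) = 152.028 mg/L
Dose 6 (370 mg at t=40 h): 370·exp(−0.08664·4) = 261.630 mg/L
C(44) = 10.496 + 7.955 + 42.868 + 65.407 + 152.028 + 261.630 = 540.384 mg/L

540.384 mg/L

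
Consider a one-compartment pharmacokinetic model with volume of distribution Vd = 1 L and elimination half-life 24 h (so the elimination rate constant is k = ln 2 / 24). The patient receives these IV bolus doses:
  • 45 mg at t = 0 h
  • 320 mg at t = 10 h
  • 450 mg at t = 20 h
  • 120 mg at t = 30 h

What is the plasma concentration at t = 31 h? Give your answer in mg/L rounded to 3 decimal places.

k = ln 2 / 24 = 0.02888 per h
Dose 1 (45 mg at t=0 h): 45·exp(−0.02888·31) = 18.382 mg/L
Dose 2 (320 mg at t=10 h): 320·exp(−0.02888·21) = 174.481 mg/L
Dose 3 (450 mg at t=20 h): 450·exp(−0.02888·11) = 327.522 mg/L
Dose 4 (120 mg at t=30 h): 120·exp(−0.02888·1) = 116.584 mg/L
C(31) = 18.382 + 174.481 + 327.522 + 116.584 = 636.969 mg/L

636.969 mg/L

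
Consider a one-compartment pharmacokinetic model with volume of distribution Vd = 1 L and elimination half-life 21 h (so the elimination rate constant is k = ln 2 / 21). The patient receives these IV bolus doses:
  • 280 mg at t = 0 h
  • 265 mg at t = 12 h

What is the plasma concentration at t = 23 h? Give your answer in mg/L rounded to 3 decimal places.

315.373 mg/L

k = ln 2 / 21 = 0.03301 per h
Dose 1 (280 mg at t=0 h): 280·exp(−0.03301·23) = 131.056 mg/L
Dose 2 (265 mg at t=12 h): 265·exp(−0.03301·11) = 184.316 mg/L
C(23) = 131.056 + 184.316 = 315.373 mg/L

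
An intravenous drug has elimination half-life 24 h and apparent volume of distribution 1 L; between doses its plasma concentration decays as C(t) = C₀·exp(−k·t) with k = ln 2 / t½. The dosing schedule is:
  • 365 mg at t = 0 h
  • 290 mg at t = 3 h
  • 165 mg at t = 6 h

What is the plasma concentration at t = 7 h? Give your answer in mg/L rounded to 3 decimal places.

k = ln 2 / 24 = 0.02888 per h
Dose 1 (365 mg at t=0 h): 365·exp(−0.02888·7) = 298.190 mg/L
Dose 2 (290 mg at t=3 h): 290·exp(−0.02888·4) = 258.361 mg/L
Dose 3 (165 mg at t=6 h): 165·exp(−0.02888·1) = 160.303 mg/L
C(7) = 298.190 + 258.361 + 160.303 = 716.853 mg/L

716.853 mg/L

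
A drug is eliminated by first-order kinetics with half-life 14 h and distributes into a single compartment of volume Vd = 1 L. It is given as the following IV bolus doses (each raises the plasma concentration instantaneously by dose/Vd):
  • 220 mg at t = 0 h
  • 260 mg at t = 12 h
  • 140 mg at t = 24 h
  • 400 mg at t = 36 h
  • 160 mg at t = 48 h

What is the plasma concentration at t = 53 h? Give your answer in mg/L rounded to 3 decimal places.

380.719 mg/L

k = ln 2 / 14 = 0.04951 per h
Dose 1 (220 mg at t=0 h): 220·exp(−0.04951·53) = 15.952 mg/L
Dose 2 (260 mg at t=12 h): 260·exp(−0.04951·41) = 34.150 mg/L
Dose 3 (140 mg at t=24 h): 140·exp(−0.04951·29) = 33.309 mg/L
Dose 4 (400 mg at t=36 h): 400·exp(−0.04951·17) = 172.395 mg/L
Dose 5 (160 mg at t=48 h): 160·exp(−0.04951·5) = 124.913 mg/L
C(53) = 15.952 + 34.150 + 33.309 + 172.395 + 124.913 = 380.719 mg/L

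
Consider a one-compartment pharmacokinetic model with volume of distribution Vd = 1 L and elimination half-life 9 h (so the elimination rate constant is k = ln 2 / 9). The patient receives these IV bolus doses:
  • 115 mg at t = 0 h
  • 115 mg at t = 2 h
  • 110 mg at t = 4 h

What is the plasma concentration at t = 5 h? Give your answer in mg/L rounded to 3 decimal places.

271.367 mg/L

k = ln 2 / 9 = 0.07702 per h
Dose 1 (115 mg at t=0 h): 115·exp(−0.07702·5) = 78.245 mg/L
Dose 2 (115 mg at t=2 h): 115·exp(−0.07702·3) = 91.276 mg/L
Dose 3 (110 mg at t=4 h): 110·exp(−0.07702·1) = 101.846 mg/L
C(5) = 78.245 + 91.276 + 101.846 = 271.367 mg/L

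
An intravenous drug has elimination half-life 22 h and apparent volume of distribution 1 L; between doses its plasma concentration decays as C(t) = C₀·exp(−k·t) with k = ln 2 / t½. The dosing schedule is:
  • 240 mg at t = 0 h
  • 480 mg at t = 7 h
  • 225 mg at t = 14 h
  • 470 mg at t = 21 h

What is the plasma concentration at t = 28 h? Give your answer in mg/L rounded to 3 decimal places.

k = ln 2 / 22 = 0.03151 per h
Dose 1 (240 mg at t=0 h): 240·exp(−0.03151·28) = 99.330 mg/L
Dose 2 (480 mg at t=7 h): 480·exp(−0.03151·21) = 247.682 mg/L
Dose 3 (225 mg at t=14 h): 225·exp(−0.03151·14) = 144.750 mg/L
Dose 4 (470 mg at t=21 h): 470·exp(−0.03151·7) = 376.978 mg/L
C(28) = 99.330 + 247.682 + 144.750 + 376.978 = 868.740 mg/L

868.740 mg/L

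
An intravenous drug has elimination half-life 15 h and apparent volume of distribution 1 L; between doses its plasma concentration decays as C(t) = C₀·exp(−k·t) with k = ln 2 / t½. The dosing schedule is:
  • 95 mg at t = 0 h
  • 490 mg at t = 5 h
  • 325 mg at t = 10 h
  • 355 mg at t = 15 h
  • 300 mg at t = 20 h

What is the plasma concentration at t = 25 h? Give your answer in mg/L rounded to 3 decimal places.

k = ln 2 / 15 = 0.04621 per h
Dose 1 (95 mg at t=0 h): 95·exp(−0.04621·25) = 29.923 mg/L
Dose 2 (490 mg at t=5 h): 490·exp(−0.04621·20) = 194.457 mg/L
Dose 3 (325 mg at t=10 h): 325·exp(−0.04621·15) = 162.500 mg/L
Dose 4 (355 mg at t=15 h): 355·exp(−0.04621·10) = 223.636 mg/L
Dose 5 (300 mg at t=20 h): 300·exp(−0.04621·5) = 238.110 mg/L
C(25) = 29.923 + 194.457 + 162.500 + 223.636 + 238.110 = 848.626 mg/L

848.626 mg/L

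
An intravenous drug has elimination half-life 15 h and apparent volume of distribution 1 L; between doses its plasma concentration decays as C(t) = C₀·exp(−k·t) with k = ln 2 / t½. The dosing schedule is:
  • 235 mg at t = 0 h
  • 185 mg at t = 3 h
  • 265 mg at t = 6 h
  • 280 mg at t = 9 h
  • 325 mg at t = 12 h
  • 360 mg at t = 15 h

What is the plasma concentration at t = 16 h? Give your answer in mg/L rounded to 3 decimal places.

k = ln 2 / 15 = 0.04621 per h
Dose 1 (235 mg at t=0 h): 235·exp(−0.04621·16) = 112.194 mg/L
Dose 2 (185 mg at t=3 h): 185·exp(−0.04621·13) = 101.456 mg/L
Dose 3 (265 mg at t=6 h): 265·exp(−0.04621·10) = 166.940 mg/L
Dose 4 (280 mg at t=9 h): 280·exp(−0.04621·7) = 202.618 mg/L
Dose 5 (325 mg at t=12 h): 325·exp(−0.04621·4) = 270.152 mg/L
Dose 6 (360 mg at t=15 h): 360·exp(−0.04621·1) = 343.743 mg/L
C(16) = 112.194 + 101.456 + 166.940 + 202.618 + 270.152 + 343.743 = 1197.103 mg/L

1197.103 mg/L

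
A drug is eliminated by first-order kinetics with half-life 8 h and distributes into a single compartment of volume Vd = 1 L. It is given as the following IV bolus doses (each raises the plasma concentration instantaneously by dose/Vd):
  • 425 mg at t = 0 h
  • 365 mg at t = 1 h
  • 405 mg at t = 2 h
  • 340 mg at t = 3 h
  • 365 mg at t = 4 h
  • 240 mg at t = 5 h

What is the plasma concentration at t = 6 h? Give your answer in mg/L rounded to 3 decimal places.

k = ln 2 / 8 = 0.08664 per h
Dose 1 (425 mg at t=0 h): 425·exp(−0.08664·6) = 252.707 mg/L
Dose 2 (365 mg at t=1 h): 365·exp(−0.08664·5) = 236.673 mg/L
Dose 3 (405 mg at t=2 h): 405·exp(−0.08664·4) = 286.378 mg/L
Dose 4 (340 mg at t=3 h): 340·exp(−0.08664·3) = 262.176 mg/L
Dose 5 (365 mg at t=4 h): 365·exp(−0.08664·2) = 306.927 mg/L
Dose 6 (240 mg at t=5 h): 240·exp(−0.08664·1) = 220.081 mg/L
C(6) = 252.707 + 236.673 + 286.378 + 262.176 + 306.927 + 220.081 = 1564.942 mg/L

1564.942 mg/L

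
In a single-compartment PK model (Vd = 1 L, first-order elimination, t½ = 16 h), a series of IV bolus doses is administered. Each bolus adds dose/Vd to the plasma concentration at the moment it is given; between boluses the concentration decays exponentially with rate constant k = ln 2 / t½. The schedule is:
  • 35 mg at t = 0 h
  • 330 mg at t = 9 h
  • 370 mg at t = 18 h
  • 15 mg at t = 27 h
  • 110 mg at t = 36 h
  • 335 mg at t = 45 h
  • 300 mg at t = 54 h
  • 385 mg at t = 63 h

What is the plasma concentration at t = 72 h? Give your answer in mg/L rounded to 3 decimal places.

k = ln 2 / 16 = 0.04332 per h
Dose 1 (35 mg at t=0 h): 35·exp(−0.04332·72) = 1.547 mg/L
Dose 2 (330 mg at t=9 h): 330·exp(−0.04332·63) = 21.538 mg/L
Dose 3 (370 mg at t=18 h): 370·exp(−0.04332·54) = 35.664 mg/L
Dose 4 (15 mg at t=27 h): 15·exp(−0.04332·45) = 2.135 mg/L
Dose 5 (110 mg at t=36 h): 110·exp(−0.04332·36) = 23.125 mg/L
Dose 6 (335 mg at t=45 h): 335·exp(−0.04332·27) = 104.006 mg/L
Dose 7 (300 mg at t=54 h): 300·exp(−0.04332·18) = 137.551 mg/L
Dose 8 (385 mg at t=63 h): 385·exp(−0.04332·9) = 260.694 mg/L
C(72) = 1.547 + 21.538 + 35.664 + 2.135 + 23.125 + 104.006 + 137.551 + 260.694 = 586.259 mg/L

586.259 mg/L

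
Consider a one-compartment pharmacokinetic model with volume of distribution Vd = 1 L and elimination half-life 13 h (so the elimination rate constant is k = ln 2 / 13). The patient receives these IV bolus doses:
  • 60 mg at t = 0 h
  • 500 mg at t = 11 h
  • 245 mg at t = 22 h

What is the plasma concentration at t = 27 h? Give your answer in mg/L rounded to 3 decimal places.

k = ln 2 / 13 = 0.05332 per h
Dose 1 (60 mg at t=0 h): 60·exp(−0.05332·27) = 14.221 mg/L
Dose 2 (500 mg at t=11 h): 500·exp(−0.05332·16) = 213.045 mg/L
Dose 3 (245 mg at t=22 h): 245·exp(−0.05332·5) = 187.666 mg/L
C(27) = 14.221 + 213.045 + 187.666 = 414.932 mg/L

414.932 mg/L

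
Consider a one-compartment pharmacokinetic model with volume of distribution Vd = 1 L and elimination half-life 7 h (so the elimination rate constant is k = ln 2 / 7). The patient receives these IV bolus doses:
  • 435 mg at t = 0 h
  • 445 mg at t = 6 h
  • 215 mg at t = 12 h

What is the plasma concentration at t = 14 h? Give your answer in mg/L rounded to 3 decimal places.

k = ln 2 / 7 = 0.09902 per h
Dose 1 (435 mg at t=0 h): 435·exp(−0.09902·14) = 108.750 mg/L
Dose 2 (445 mg at t=6 h): 445·exp(−0.09902·8) = 201.524 mg/L
Dose 3 (215 mg at t=12 h): 215·exp(−0.09902·2) = 176.372 mg/L
C(14) = 108.750 + 201.524 + 176.372 = 486.646 mg/L

486.646 mg/L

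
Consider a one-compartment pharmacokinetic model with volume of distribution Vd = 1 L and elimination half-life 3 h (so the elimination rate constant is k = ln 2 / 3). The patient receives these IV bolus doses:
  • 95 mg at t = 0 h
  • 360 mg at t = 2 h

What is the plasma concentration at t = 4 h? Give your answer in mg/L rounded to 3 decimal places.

k = ln 2 / 3 = 0.23105 per h
Dose 1 (95 mg at t=0 h): 95·exp(−0.23105·4) = 37.701 mg/L
Dose 2 (360 mg at t=2 h): 360·exp(−0.23105·2) = 226.786 mg/L
C(4) = 37.701 + 226.786 = 264.487 mg/L

264.487 mg/L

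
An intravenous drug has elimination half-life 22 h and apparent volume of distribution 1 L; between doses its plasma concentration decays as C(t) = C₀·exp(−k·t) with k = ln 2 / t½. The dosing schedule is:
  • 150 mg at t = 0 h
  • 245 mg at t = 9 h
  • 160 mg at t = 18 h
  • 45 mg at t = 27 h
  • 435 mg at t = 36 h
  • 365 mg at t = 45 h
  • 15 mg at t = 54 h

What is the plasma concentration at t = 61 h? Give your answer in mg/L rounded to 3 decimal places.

k = ln 2 / 22 = 0.03151 per h
Dose 1 (150 mg at t=0 h): 150·exp(−0.03151·61) = 21.949 mg/L
Dose 2 (245 mg at t=9 h): 245·exp(−0.03151·52) = 47.604 mg/L
Dose 3 (160 mg at t=18 h): 160·exp(−0.03151·43) = 41.280 mg/L
Dose 4 (45 mg at t=27 h): 45·exp(−0.03151·34) = 15.416 mg/L
Dose 5 (435 mg at t=36 h): 435·exp(−0.03151·25) = 197.884 mg/L
Dose 6 (365 mg at t=45 h): 365·exp(−0.03151·16) = 220.476 mg/L
Dose 7 (15 mg at t=54 h): 15·exp(−0.03151·7) = 12.031 mg/L
C(61) = 21.949 + 47.604 + 41.280 + 15.416 + 197.884 + 220.476 + 12.031 = 556.641 mg/L

556.641 mg/L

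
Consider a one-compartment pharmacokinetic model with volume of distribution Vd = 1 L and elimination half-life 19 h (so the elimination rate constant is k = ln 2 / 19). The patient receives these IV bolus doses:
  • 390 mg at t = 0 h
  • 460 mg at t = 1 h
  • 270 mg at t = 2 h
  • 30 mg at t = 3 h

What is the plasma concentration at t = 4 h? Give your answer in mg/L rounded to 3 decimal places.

1029.286 mg/L

k = ln 2 / 19 = 0.03648 per h
Dose 1 (390 mg at t=0 h): 390·exp(−0.03648·4) = 337.047 mg/L
Dose 2 (460 mg at t=1 h): 460·exp(−0.03648·3) = 412.313 mg/L
Dose 3 (270 mg at t=2 h): 270·exp(−0.03648·2) = 251.002 mg/L
Dose 4 (30 mg at t=3 h): 30·exp(−0.03648·1) = 28.925 mg/L
C(4) = 337.047 + 412.313 + 251.002 + 28.925 = 1029.286 mg/L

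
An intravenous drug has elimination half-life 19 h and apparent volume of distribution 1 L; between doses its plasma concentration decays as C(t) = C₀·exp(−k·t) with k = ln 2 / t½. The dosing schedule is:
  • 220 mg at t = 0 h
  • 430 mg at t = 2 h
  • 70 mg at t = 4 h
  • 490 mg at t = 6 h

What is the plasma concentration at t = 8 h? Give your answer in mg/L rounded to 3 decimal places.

1025.797 mg/L

k = ln 2 / 19 = 0.03648 per h
Dose 1 (220 mg at t=0 h): 220·exp(−0.03648·8) = 164.313 mg/L
Dose 2 (430 mg at t=2 h): 430·exp(−0.03648·6) = 345.467 mg/L
Dose 3 (70 mg at t=4 h): 70·exp(−0.03648·4) = 60.496 mg/L
Dose 4 (490 mg at t=6 h): 490·exp(−0.03648·2) = 455.521 mg/L
C(8) = 164.313 + 345.467 + 60.496 + 455.521 = 1025.797 mg/L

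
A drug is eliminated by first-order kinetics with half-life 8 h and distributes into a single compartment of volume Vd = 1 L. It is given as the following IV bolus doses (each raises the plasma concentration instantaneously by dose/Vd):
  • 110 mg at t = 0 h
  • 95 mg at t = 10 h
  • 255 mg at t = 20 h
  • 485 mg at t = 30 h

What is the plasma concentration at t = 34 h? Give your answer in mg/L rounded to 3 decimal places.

436.415 mg/L

k = ln 2 / 8 = 0.08664 per h
Dose 1 (110 mg at t=0 h): 110·exp(−0.08664·34) = 5.781 mg/L
Dose 2 (95 mg at t=10 h): 95·exp(−0.08664·24) = 11.875 mg/L
Dose 3 (255 mg at t=20 h): 255·exp(−0.08664·14) = 75.812 mg/L
Dose 4 (485 mg at t=30 h): 485·exp(−0.08664·4) = 342.947 mg/L
C(34) = 5.781 + 11.875 + 75.812 + 342.947 = 436.415 mg/L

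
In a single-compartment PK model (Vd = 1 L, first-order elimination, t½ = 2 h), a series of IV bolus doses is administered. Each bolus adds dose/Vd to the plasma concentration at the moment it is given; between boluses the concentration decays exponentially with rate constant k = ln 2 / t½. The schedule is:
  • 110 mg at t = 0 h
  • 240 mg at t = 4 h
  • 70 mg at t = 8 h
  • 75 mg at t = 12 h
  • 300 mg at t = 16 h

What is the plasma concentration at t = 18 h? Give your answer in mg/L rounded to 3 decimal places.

k = ln 2 / 2 = 0.34657 per h
Dose 1 (110 mg at t=0 h): 110·exp(−0.34657·18) = 0.215 mg/L
Dose 2 (240 mg at t=4 h): 240·exp(−0.34657·14) = 1.875 mg/L
Dose 3 (70 mg at t=8 h): 70·exp(−0.34657·10) = 2.188 mg/L
Dose 4 (75 mg at t=12 h): 75·exp(−0.34657·6) = 9.375 mg/L
Dose 5 (300 mg at t=16 h): 300·exp(−0.34657·2) = 150.000 mg/L
C(18) = 0.215 + 1.875 + 2.188 + 9.375 + 150.000 = 163.652 mg/L

163.652 mg/L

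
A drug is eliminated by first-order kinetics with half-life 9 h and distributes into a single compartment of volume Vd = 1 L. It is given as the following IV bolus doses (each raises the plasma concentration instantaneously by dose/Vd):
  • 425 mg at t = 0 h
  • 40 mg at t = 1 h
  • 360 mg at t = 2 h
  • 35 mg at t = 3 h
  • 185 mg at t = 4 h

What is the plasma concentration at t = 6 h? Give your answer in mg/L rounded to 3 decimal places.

k = ln 2 / 9 = 0.07702 per h
Dose 1 (425 mg at t=0 h): 425·exp(−0.07702·6) = 267.733 mg/L
Dose 2 (40 mg at t=1 h): 40·exp(−0.07702·5) = 27.216 mg/L
Dose 3 (360 mg at t=2 h): 360·exp(−0.07702·4) = 264.552 mg/L
Dose 4 (35 mg at t=3 h): 35·exp(−0.07702·3) = 27.780 mg/L
Dose 5 (185 mg at t=4 h): 185·exp(−0.07702·2) = 158.590 mg/L
C(6) = 267.733 + 27.216 + 264.552 + 27.780 + 158.590 = 745.871 mg/L

745.871 mg/L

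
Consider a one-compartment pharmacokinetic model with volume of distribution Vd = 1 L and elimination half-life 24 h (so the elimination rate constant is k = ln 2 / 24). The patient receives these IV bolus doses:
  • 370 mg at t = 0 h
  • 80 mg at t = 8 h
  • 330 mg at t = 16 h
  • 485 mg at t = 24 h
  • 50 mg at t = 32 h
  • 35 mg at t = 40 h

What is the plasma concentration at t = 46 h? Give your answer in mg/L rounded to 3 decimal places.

k = ln 2 / 24 = 0.02888 per h
Dose 1 (370 mg at t=0 h): 370·exp(−0.02888·46) = 98.000 mg/L
Dose 2 (80 mg at t=8 h): 80·exp(−0.02888·38) = 26.697 mg/L
Dose 3 (330 mg at t=16 h): 330·exp(−0.02888·30) = 138.748 mg/L
Dose 4 (485 mg at t=24 h): 485·exp(−0.02888·22) = 256.920 mg/L
Dose 5 (50 mg at t=32 h): 50·exp(−0.02888·14) = 33.371 mg/L
Dose 6 (35 mg at t=40 h): 35·exp(−0.02888·6) = 29.431 mg/L
C(46) = 98.000 + 26.697 + 138.748 + 256.920 + 33.371 + 29.431 = 583.167 mg/L

583.167 mg/L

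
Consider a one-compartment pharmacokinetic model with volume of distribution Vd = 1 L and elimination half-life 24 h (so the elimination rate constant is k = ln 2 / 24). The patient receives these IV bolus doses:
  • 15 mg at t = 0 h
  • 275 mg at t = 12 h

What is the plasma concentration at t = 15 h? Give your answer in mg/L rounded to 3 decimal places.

k = ln 2 / 24 = 0.02888 per h
Dose 1 (15 mg at t=0 h): 15·exp(−0.02888·15) = 9.726 mg/L
Dose 2 (275 mg at t=12 h): 275·exp(−0.02888·3) = 252.176 mg/L
C(15) = 9.726 + 252.176 = 261.902 mg/L

261.902 mg/L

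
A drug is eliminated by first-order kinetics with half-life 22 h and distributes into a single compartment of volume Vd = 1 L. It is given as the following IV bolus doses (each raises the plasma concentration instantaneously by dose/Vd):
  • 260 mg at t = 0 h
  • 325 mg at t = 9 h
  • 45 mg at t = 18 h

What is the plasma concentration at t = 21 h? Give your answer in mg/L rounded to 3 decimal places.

k = ln 2 / 22 = 0.03151 per h
Dose 1 (260 mg at t=0 h): 260·exp(−0.03151·21) = 134.161 mg/L
Dose 2 (325 mg at t=9 h): 325·exp(−0.03151·12) = 222.682 mg/L
Dose 3 (45 mg at t=18 h): 45·exp(−0.03151·3) = 40.941 mg/L
C(21) = 134.161 + 222.682 + 40.941 = 397.785 mg/L

397.785 mg/L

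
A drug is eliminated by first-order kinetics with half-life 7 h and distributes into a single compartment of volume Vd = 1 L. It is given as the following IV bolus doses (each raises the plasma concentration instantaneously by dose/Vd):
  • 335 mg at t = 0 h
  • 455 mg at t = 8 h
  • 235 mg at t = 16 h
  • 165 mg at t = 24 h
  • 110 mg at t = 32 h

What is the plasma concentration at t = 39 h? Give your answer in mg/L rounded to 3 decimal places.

k = ln 2 / 7 = 0.09902 per h
Dose 1 (335 mg at t=0 h): 335·exp(−0.09902·39) = 7.045 mg/L
Dose 2 (455 mg at t=8 h): 455·exp(−0.09902·31) = 21.129 mg/L
Dose 3 (235 mg at t=16 h): 235·exp(−0.09902·23) = 24.097 mg/L
Dose 4 (165 mg at t=24 h): 165·exp(−0.09902·15) = 37.361 mg/L
Dose 5 (110 mg at t=32 h): 110·exp(−0.09902·7) = 55.000 mg/L
C(39) = 7.045 + 21.129 + 24.097 + 37.361 + 55.000 = 144.632 mg/L

144.632 mg/L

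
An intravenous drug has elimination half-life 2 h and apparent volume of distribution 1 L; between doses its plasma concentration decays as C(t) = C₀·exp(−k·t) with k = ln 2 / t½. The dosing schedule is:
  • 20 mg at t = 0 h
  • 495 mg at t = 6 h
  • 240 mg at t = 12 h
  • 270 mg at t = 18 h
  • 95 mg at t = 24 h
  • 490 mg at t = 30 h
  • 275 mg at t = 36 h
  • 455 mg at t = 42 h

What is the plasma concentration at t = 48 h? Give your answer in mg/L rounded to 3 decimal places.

k = ln 2 / 2 = 0.34657 per h
Dose 1 (20 mg at t=0 h): 20·exp(−0.34657·48) = 0.000 mg/L
Dose 2 (495 mg at t=6 h): 495·exp(−0.34657·42) = 0.000 mg/L
Dose 3 (240 mg at t=12 h): 240·exp(−0.34657·36) = 0.001 mg/L
Dose 4 (270 mg at t=18 h): 270·exp(−0.34657·30) = 0.008 mg/L
Dose 5 (95 mg at t=24 h): 95·exp(−0.34657·24) = 0.023 mg/L
Dose 6 (490 mg at t=30 h): 490·exp(−0.34657·18) = 0.957 mg/L
Dose 7 (275 mg at t=36 h): 275·exp(−0.34657·12) = 4.297 mg/L
Dose 8 (455 mg at t=42 h): 455·exp(−0.34657·6) = 56.875 mg/L
C(48) = 0.000 + 0.000 + 0.001 + 0.008 + 0.023 + 0.957 + 4.297 + 56.875 = 62.161 mg/L

62.161 mg/L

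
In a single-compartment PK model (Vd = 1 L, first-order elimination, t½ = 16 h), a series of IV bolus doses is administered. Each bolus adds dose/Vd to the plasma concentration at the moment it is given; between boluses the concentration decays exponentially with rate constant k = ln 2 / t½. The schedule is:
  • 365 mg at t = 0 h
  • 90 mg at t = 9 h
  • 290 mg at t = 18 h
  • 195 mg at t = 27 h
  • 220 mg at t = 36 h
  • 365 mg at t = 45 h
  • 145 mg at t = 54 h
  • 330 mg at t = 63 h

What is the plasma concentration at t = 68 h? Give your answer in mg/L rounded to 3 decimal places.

626.973 mg/L

k = ln 2 / 16 = 0.04332 per h
Dose 1 (365 mg at t=0 h): 365·exp(−0.04332·68) = 19.183 mg/L
Dose 2 (90 mg at t=9 h): 90·exp(−0.04332·59) = 6.985 mg/L
Dose 3 (290 mg at t=18 h): 290·exp(−0.04332·50) = 33.241 mg/L
Dose 4 (195 mg at t=27 h): 195·exp(−0.04332·41) = 33.010 mg/L
Dose 5 (220 mg at t=36 h): 220·exp(−0.04332·32) = 55.000 mg/L
Dose 6 (365 mg at t=45 h): 365·exp(−0.04332·23) = 134.760 mg/L
Dose 7 (145 mg at t=54 h): 145·exp(−0.04332·14) = 79.062 mg/L
Dose 8 (330 mg at t=63 h): 330·exp(−0.04332·5) = 265.731 mg/L
C(68) = 19.183 + 6.985 + 33.241 + 33.010 + 55.000 + 134.760 + 79.062 + 265.731 = 626.973 mg/L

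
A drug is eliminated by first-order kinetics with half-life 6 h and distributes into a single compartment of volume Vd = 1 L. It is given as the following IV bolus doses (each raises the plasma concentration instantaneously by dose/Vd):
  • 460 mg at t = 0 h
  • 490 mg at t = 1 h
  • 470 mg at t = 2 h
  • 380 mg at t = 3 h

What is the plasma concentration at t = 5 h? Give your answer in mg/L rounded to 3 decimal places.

k = ln 2 / 6 = 0.11552 per h
Dose 1 (460 mg at t=0 h): 460·exp(−0.11552·5) = 258.166 mg/L
Dose 2 (490 mg at t=1 h): 490·exp(−0.11552·4) = 308.681 mg/L
Dose 3 (470 mg at t=2 h): 470·exp(−0.11552·3) = 332.340 mg/L
Dose 4 (380 mg at t=3 h): 380·exp(−0.11552·2) = 301.606 mg/L
C(5) = 258.166 + 308.681 + 332.340 + 301.606 = 1200.793 mg/L

1200.793 mg/L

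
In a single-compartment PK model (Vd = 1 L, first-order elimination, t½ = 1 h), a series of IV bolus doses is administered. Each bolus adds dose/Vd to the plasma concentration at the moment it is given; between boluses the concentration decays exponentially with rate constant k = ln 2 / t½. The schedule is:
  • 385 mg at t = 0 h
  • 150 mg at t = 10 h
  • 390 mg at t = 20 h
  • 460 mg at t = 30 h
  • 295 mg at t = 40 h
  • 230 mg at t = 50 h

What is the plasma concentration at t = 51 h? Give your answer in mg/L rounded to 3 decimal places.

115.144 mg/L

k = ln 2 / 1 = 0.69315 per h
Dose 1 (385 mg at t=0 h): 385·exp(−0.69315·51) = 0.000 mg/L
Dose 2 (150 mg at t=10 h): 150·exp(−0.69315·41) = 0.000 mg/L
Dose 3 (390 mg at t=20 h): 390·exp(−0.69315·31) = 0.000 mg/L
Dose 4 (460 mg at t=30 h): 460·exp(−0.69315·21) = 0.000 mg/L
Dose 5 (295 mg at t=40 h): 295·exp(−0.69315·11) = 0.144 mg/L
Dose 6 (230 mg at t=50 h): 230·exp(−0.69315·1) = 115.000 mg/L
C(51) = 0.000 + 0.000 + 0.000 + 0.000 + 0.144 + 115.000 = 115.144 mg/L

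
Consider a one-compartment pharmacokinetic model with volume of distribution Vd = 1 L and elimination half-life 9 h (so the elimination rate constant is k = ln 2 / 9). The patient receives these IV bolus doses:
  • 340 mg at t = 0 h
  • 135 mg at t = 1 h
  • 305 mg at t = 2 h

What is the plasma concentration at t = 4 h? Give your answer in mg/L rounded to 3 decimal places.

618.464 mg/L

k = ln 2 / 9 = 0.07702 per h
Dose 1 (340 mg at t=0 h): 340·exp(−0.07702·4) = 249.855 mg/L
Dose 2 (135 mg at t=1 h): 135·exp(−0.07702·3) = 107.150 mg/L
Dose 3 (305 mg at t=2 h): 305·exp(−0.07702·2) = 261.459 mg/L
C(4) = 249.855 + 107.150 + 261.459 = 618.464 mg/L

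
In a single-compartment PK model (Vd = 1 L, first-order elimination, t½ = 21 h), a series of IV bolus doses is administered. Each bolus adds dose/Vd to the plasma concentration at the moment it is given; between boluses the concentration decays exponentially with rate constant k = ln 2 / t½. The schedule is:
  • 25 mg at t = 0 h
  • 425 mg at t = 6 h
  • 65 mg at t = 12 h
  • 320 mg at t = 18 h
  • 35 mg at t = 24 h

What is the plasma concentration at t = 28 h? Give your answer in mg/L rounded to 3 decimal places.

k = ln 2 / 21 = 0.03301 per h
Dose 1 (25 mg at t=0 h): 25·exp(−0.03301·28) = 9.921 mg/L
Dose 2 (425 mg at t=6 h): 425·exp(−0.03301·22) = 205.601 mg/L
Dose 3 (65 mg at t=12 h): 65·exp(−0.03301·16) = 38.332 mg/L
Dose 4 (320 mg at t=18 h): 320·exp(−0.03301·10) = 230.039 mg/L
Dose 5 (35 mg at t=24 h): 35·exp(−0.03301·4) = 30.671 mg/L
C(28) = 9.921 + 205.601 + 38.332 + 230.039 + 30.671 = 514.564 mg/L

514.564 mg/L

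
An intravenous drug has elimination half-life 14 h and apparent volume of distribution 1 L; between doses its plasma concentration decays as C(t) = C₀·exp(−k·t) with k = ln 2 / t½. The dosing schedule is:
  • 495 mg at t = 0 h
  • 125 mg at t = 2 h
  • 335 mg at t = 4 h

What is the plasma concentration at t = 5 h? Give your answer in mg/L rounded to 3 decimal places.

813.016 mg/L

k = ln 2 / 14 = 0.04951 per h
Dose 1 (495 mg at t=0 h): 495·exp(−0.04951·5) = 386.451 mg/L
Dose 2 (125 mg at t=2 h): 125·exp(−0.04951·3) = 107.747 mg/L
Dose 3 (335 mg at t=4 h): 335·exp(−0.04951·1) = 318.818 mg/L
C(5) = 386.451 + 107.747 + 318.818 = 813.016 mg/L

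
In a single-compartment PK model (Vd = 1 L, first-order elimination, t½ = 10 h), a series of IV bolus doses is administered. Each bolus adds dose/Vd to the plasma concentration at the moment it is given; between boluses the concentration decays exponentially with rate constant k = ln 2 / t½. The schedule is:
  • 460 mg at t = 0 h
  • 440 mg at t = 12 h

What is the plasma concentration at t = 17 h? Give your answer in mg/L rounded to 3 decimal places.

452.709 mg/L

k = ln 2 / 10 = 0.06931 per h
Dose 1 (460 mg at t=0 h): 460·exp(−0.06931·17) = 141.582 mg/L
Dose 2 (440 mg at t=12 h): 440·exp(−0.06931·5) = 311.127 mg/L
C(17) = 141.582 + 311.127 = 452.709 mg/L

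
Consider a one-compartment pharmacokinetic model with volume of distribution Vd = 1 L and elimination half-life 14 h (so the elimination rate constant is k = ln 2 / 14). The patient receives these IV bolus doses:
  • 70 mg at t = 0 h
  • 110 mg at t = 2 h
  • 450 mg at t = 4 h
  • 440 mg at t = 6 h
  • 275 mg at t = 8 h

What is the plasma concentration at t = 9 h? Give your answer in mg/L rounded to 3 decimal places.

k = ln 2 / 14 = 0.04951 per h
Dose 1 (70 mg at t=0 h): 70·exp(−0.04951·9) = 44.831 mg/L
Dose 2 (110 mg at t=2 h): 110·exp(−0.04951·7) = 77.782 mg/L
Dose 3 (450 mg at t=4 h): 450·exp(−0.04951·5) = 351.319 mg/L
Dose 4 (440 mg at t=6 h): 440·exp(−0.04951·3) = 379.268 mg/L
Dose 5 (275 mg at t=8 h): 275·exp(−0.04951·1) = 261.716 mg/L
C(9) = 44.831 + 77.782 + 351.319 + 379.268 + 261.716 = 1114.916 mg/L

1114.916 mg/L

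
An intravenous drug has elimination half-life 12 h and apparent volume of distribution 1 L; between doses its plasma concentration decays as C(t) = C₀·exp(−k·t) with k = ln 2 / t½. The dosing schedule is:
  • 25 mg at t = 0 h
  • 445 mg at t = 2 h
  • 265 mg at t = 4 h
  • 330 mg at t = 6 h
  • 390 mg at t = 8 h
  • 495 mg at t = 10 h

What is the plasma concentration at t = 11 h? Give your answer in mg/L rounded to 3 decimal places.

1497.096 mg/L

k = ln 2 / 12 = 0.05776 per h
Dose 1 (25 mg at t=0 h): 25·exp(−0.05776·11) = 13.243 mg/L
Dose 2 (445 mg at t=2 h): 445·exp(−0.05776·9) = 264.599 mg/L
Dose 3 (265 mg at t=4 h): 265·exp(−0.05776·7) = 176.866 mg/L
Dose 4 (330 mg at t=6 h): 330·exp(−0.05776·5) = 247.221 mg/L
Dose 5 (390 mg at t=8 h): 390·exp(−0.05776·3) = 327.950 mg/L
Dose 6 (495 mg at t=10 h): 495·exp(−0.05776·1) = 467.218 mg/L
C(11) = 13.243 + 264.599 + 176.866 + 247.221 + 327.950 + 467.218 = 1497.096 mg/L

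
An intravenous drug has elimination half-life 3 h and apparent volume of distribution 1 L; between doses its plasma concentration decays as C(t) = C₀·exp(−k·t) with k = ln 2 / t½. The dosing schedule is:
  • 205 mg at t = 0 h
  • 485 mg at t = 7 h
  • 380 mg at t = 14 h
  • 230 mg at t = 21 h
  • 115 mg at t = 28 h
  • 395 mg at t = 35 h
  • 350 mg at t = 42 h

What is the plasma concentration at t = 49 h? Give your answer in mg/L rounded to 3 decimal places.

k = ln 2 / 3 = 0.23105 per h
Dose 1 (205 mg at t=0 h): 205·exp(−0.23105·49) = 0.002 mg/L
Dose 2 (485 mg at t=7 h): 485·exp(−0.23105·42) = 0.030 mg/L
Dose 3 (380 mg at t=14 h): 380·exp(−0.23105·35) = 0.117 mg/L
Dose 4 (230 mg at t=21 h): 230·exp(−0.23105·28) = 0.357 mg/L
Dose 5 (115 mg at t=28 h): 115·exp(−0.23105·21) = 0.898 mg/L
Dose 6 (395 mg at t=35 h): 395·exp(−0.23105·14) = 15.552 mg/L
Dose 7 (350 mg at t=42 h): 350·exp(−0.23105·7) = 69.449 mg/L
C(49) = 0.002 + 0.030 + 0.117 + 0.357 + 0.898 + 15.552 + 69.449 = 86.405 mg/L

86.405 mg/L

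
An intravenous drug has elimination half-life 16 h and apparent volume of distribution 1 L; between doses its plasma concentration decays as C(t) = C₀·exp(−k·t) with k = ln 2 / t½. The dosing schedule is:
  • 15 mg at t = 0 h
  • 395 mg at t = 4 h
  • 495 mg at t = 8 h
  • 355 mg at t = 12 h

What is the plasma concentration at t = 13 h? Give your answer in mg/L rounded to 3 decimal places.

1014.552 mg/L

k = ln 2 / 16 = 0.04332 per h
Dose 1 (15 mg at t=0 h): 15·exp(−0.04332·13) = 8.541 mg/L
Dose 2 (395 mg at t=4 h): 395·exp(−0.04332·9) = 267.465 mg/L
Dose 3 (495 mg at t=8 h): 495·exp(−0.04332·5) = 398.596 mg/L
Dose 4 (355 mg at t=12 h): 355·exp(−0.04332·1) = 339.949 mg/L
C(13) = 8.541 + 267.465 + 398.596 + 339.949 = 1014.552 mg/L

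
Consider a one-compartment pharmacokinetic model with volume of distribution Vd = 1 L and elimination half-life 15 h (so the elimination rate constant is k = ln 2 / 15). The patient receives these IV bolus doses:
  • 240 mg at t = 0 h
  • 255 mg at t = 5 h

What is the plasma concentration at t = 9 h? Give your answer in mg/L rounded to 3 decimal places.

370.307 mg/L

k = ln 2 / 15 = 0.04621 per h
Dose 1 (240 mg at t=0 h): 240·exp(−0.04621·9) = 158.341 mg/L
Dose 2 (255 mg at t=5 h): 255·exp(−0.04621·4) = 211.966 mg/L
C(9) = 158.341 + 211.966 = 370.307 mg/L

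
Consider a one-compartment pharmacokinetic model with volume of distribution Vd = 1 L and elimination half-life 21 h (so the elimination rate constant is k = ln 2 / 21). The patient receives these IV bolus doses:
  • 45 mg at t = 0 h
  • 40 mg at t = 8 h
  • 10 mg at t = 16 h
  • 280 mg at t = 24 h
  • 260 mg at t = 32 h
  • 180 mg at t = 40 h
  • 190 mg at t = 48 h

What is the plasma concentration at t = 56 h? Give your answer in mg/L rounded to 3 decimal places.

485.136 mg/L

k = ln 2 / 21 = 0.03301 per h
Dose 1 (45 mg at t=0 h): 45·exp(−0.03301·56) = 7.087 mg/L
Dose 2 (40 mg at t=8 h): 40·exp(−0.03301·48) = 8.203 mg/L
Dose 3 (10 mg at t=16 h): 10·exp(−0.03301·40) = 2.671 mg/L
Dose 4 (280 mg at t=24 h): 280·exp(−0.03301·32) = 97.375 mg/L
Dose 5 (260 mg at t=32 h): 260·exp(−0.03301·24) = 117.744 mg/L
Dose 6 (180 mg at t=40 h): 180·exp(−0.03301·16) = 106.149 mg/L
Dose 7 (190 mg at t=48 h): 190·exp(−0.03301·8) = 145.907 mg/L
C(56) = 7.087 + 8.203 + 2.671 + 97.375 + 117.744 + 106.149 + 145.907 = 485.136 mg/L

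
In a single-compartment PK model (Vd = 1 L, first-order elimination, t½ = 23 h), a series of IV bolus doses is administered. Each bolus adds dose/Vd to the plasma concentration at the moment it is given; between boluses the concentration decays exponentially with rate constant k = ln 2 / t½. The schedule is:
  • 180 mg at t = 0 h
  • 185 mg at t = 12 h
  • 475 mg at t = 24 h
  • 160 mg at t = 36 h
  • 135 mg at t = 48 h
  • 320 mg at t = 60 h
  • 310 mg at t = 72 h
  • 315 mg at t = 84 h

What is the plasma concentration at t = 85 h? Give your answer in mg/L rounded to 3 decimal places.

856.566 mg/L

k = ln 2 / 23 = 0.03014 per h
Dose 1 (180 mg at t=0 h): 180·exp(−0.03014·85) = 13.892 mg/L
Dose 2 (185 mg at t=12 h): 185·exp(−0.03014·73) = 20.499 mg/L
Dose 3 (475 mg at t=24 h): 475·exp(−0.03014·61) = 75.563 mg/L
Dose 4 (160 mg at t=36 h): 160·exp(−0.03014·49) = 36.542 mg/L
Dose 5 (135 mg at t=48 h): 135·exp(−0.03014·37) = 44.266 mg/L
Dose 6 (320 mg at t=60 h): 320·exp(−0.03014·25) = 150.641 mg/L
Dose 7 (310 mg at t=72 h): 310·exp(−0.03014·13) = 209.515 mg/L
Dose 8 (315 mg at t=84 h): 315·exp(−0.03014·1) = 305.649 mg/L
C(85) = 13.892 + 20.499 + 75.563 + 36.542 + 44.266 + 150.641 + 209.515 + 305.649 = 856.566 mg/L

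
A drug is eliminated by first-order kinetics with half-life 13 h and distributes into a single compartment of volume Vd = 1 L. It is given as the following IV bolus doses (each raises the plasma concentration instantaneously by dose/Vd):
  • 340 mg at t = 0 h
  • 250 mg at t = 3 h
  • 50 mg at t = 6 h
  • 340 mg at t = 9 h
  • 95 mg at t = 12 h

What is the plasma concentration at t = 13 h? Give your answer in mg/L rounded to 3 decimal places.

715.872 mg/L

k = ln 2 / 13 = 0.05332 per h
Dose 1 (340 mg at t=0 h): 340·exp(−0.05332·13) = 170.000 mg/L
Dose 2 (250 mg at t=3 h): 250·exp(−0.05332·10) = 146.683 mg/L
Dose 3 (50 mg at t=6 h): 50·exp(−0.05332·7) = 34.425 mg/L
Dose 4 (340 mg at t=9 h): 340·exp(−0.05332·4) = 274.697 mg/L
Dose 5 (95 mg at t=12 h): 95·exp(−0.05332·1) = 90.067 mg/L
C(13) = 170.000 + 146.683 + 34.425 + 274.697 + 90.067 = 715.872 mg/L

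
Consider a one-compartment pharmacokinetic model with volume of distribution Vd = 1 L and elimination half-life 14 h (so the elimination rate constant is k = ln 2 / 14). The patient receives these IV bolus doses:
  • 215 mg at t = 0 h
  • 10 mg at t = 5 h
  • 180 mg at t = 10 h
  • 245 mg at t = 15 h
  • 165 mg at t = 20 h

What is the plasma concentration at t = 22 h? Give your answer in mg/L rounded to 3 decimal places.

498.706 mg/L

k = ln 2 / 14 = 0.04951 per h
Dose 1 (215 mg at t=0 h): 215·exp(−0.04951·22) = 72.342 mg/L
Dose 2 (10 mg at t=5 h): 10·exp(−0.04951·17) = 4.310 mg/L
Dose 3 (180 mg at t=10 h): 180·exp(−0.04951·12) = 99.368 mg/L
Dose 4 (245 mg at t=15 h): 245·exp(−0.04951·7) = 173.241 mg/L
Dose 5 (165 mg at t=20 h): 165·exp(−0.04951·2) = 149.444 mg/L
C(22) = 72.342 + 4.310 + 99.368 + 173.241 + 149.444 = 498.706 mg/L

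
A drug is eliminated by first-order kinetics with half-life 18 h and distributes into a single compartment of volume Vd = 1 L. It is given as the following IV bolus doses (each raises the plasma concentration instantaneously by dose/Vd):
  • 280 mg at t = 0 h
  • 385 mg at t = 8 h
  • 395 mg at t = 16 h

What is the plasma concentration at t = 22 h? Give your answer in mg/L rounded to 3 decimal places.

658.083 mg/L

k = ln 2 / 18 = 0.03851 per h
Dose 1 (280 mg at t=0 h): 280·exp(−0.03851·22) = 120.014 mg/L
Dose 2 (385 mg at t=8 h): 385·exp(−0.03851·14) = 224.557 mg/L
Dose 3 (395 mg at t=16 h): 395·exp(−0.03851·6) = 313.512 mg/L
C(22) = 120.014 + 224.557 + 313.512 = 658.083 mg/L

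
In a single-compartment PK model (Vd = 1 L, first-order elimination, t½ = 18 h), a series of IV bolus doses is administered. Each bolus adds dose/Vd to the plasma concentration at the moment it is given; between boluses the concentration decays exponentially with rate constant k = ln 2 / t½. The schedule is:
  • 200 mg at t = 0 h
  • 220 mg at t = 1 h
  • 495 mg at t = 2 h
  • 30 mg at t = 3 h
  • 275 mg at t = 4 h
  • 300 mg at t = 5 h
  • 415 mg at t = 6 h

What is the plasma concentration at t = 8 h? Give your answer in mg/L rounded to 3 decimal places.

1619.869 mg/L

k = ln 2 / 18 = 0.03851 per h
Dose 1 (200 mg at t=0 h): 200·exp(−0.03851·8) = 146.973 mg/L
Dose 2 (220 mg at t=1 h): 220·exp(−0.03851·7) = 168.018 mg/L
Dose 3 (495 mg at t=2 h): 495·exp(−0.03851·6) = 392.882 mg/L
Dose 4 (30 mg at t=3 h): 30·exp(−0.03851·5) = 24.746 mg/L
Dose 5 (275 mg at t=4 h): 275·exp(−0.03851·4) = 235.742 mg/L
Dose 6 (300 mg at t=5 h): 300·exp(−0.03851·3) = 267.270 mg/L
Dose 7 (415 mg at t=6 h): 415·exp(−0.03851·2) = 384.238 mg/L
C(8) = 146.973 + 168.018 + 392.882 + 24.746 + 235.742 + 267.270 + 384.238 = 1619.869 mg/L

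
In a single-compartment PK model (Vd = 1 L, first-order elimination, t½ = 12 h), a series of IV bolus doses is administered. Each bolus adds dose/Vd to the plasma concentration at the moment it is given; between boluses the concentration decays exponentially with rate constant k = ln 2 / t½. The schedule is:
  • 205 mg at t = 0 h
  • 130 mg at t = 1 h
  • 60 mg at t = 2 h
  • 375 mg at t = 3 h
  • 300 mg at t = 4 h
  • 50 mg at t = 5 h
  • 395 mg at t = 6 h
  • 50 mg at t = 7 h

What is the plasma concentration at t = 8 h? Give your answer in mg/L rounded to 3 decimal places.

1218.519 mg/L

k = ln 2 / 12 = 0.05776 per h
Dose 1 (205 mg at t=0 h): 205·exp(−0.05776·8) = 129.142 mg/L
Dose 2 (130 mg at t=1 h): 130·exp(−0.05776·7) = 86.765 mg/L
Dose 3 (60 mg at t=2 h): 60·exp(−0.05776·6) = 42.426 mg/L
Dose 4 (375 mg at t=3 h): 375·exp(−0.05776·5) = 280.933 mg/L
Dose 5 (300 mg at t=4 h): 300·exp(−0.05776·4) = 238.110 mg/L
Dose 6 (50 mg at t=5 h): 50·exp(−0.05776·3) = 42.045 mg/L
Dose 7 (395 mg at t=6 h): 395·exp(−0.05776·2) = 351.905 mg/L
Dose 8 (50 mg at t=7 h): 50·exp(−0.05776·1) = 47.194 mg/L
C(8) = 129.142 + 86.765 + 42.426 + 280.933 + 238.110 + 42.045 + 351.905 + 47.194 = 1218.519 mg/L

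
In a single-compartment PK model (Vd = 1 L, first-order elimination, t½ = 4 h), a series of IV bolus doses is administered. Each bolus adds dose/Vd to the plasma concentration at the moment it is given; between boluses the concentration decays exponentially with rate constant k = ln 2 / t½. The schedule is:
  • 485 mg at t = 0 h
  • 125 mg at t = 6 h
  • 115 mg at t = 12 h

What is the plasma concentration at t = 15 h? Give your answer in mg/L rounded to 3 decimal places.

k = ln 2 / 4 = 0.17329 per h
Dose 1 (485 mg at t=0 h): 485·exp(−0.17329·15) = 36.048 mg/L
Dose 2 (125 mg at t=6 h): 125·exp(−0.17329·9) = 26.278 mg/L
Dose 3 (115 mg at t=12 h): 115·exp(−0.17329·3) = 68.379 mg/L
C(15) = 36.048 + 26.278 + 68.379 = 130.705 mg/L

130.705 mg/L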